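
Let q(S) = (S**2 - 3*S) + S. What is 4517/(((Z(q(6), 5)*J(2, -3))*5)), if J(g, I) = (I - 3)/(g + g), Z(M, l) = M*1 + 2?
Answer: -4517/195 ≈ -23.164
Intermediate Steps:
q(S) = S**2 - 2*S
Z(M, l) = 2 + M (Z(M, l) = M + 2 = 2 + M)
J(g, I) = (-3 + I)/(2*g) (J(g, I) = (-3 + I)/((2*g)) = (-3 + I)*(1/(2*g)) = (-3 + I)/(2*g))
4517/(((Z(q(6), 5)*J(2, -3))*5)) = 4517/((((2 + 6*(-2 + 6))*((1/2)*(-3 - 3)/2))*5)) = 4517/((((2 + 6*4)*((1/2)*(1/2)*(-6)))*5)) = 4517/((((2 + 24)*(-3/2))*5)) = 4517/(((26*(-3/2))*5)) = 4517/((-39*5)) = 4517/(-195) = 4517*(-1/195) = -4517/195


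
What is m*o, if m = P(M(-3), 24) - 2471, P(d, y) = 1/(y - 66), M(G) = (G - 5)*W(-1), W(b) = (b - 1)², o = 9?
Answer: -311349/14 ≈ -22239.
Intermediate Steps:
W(b) = (-1 + b)²
M(G) = -20 + 4*G (M(G) = (G - 5)*(-1 - 1)² = (-5 + G)*(-2)² = (-5 + G)*4 = -20 + 4*G)
P(d, y) = 1/(-66 + y)
m = -103783/42 (m = 1/(-66 + 24) - 2471 = 1/(-42) - 2471 = -1/42 - 2471 = -103783/42 ≈ -2471.0)
m*o = -103783/42*9 = -311349/14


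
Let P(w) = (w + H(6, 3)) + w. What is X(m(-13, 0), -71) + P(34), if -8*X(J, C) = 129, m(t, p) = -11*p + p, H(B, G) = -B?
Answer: 367/8 ≈ 45.875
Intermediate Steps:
m(t, p) = -10*p
X(J, C) = -129/8 (X(J, C) = -1/8*129 = -129/8)
P(w) = -6 + 2*w (P(w) = (w - 1*6) + w = (w - 6) + w = (-6 + w) + w = -6 + 2*w)
X(m(-13, 0), -71) + P(34) = -129/8 + (-6 + 2*34) = -129/8 + (-6 + 68) = -129/8 + 62 = 367/8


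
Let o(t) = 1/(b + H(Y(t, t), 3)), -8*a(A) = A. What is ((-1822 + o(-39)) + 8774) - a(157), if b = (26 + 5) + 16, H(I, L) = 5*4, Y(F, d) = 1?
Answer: 3736799/536 ≈ 6971.6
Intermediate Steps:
a(A) = -A/8
H(I, L) = 20
b = 47 (b = 31 + 16 = 47)
o(t) = 1/67 (o(t) = 1/(47 + 20) = 1/67)
((-1822 + o(-39)) + 8774) - a(157) = ((-1822 + 1/67) + 8774) - (-1)*157/8 = (-122073/67 + 8774) - 1*(-157/8) = 465785/67 + 157/8 = 3736799/536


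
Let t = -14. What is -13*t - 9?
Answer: 173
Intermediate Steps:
-13*t - 9 = -13*(-14) - 9 = 182 - 9 = 173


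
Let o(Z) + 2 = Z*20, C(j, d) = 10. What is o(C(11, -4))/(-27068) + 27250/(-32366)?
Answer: -186002867/219020722 ≈ -0.84925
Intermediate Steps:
o(Z) = -2 + 20*Z (o(Z) = -2 + Z*20 = -2 + 20*Z)
o(C(11, -4))/(-27068) + 27250/(-32366) = (-2 + 20*10)/(-27068) + 27250/(-32366) = (-2 + 200)*(-1/27068) + 27250*(-1/32366) = 198*(-1/27068) - 13625/16183 = -99/13534 - 13625/16183 = -186002867/219020722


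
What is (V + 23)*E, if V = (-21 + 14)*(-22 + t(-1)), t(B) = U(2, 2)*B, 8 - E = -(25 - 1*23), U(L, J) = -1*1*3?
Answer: 1560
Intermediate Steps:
U(L, J) = -3 (U(L, J) = -1*3 = -3)
E = 10 (E = 8 - (-1)*(25 - 1*23) = 8 - (-1)*(25 - 23) = 8 - (-1)*2 = 8 - 1*(-2) = 8 + 2 = 10)
t(B) = -3*B
V = 133 (V = (-21 + 14)*(-22 - 3*(-1)) = -7*(-22 + 3) = -7*(-19) = 133)
(V + 23)*E = (133 + 23)*10 = 156*10 = 1560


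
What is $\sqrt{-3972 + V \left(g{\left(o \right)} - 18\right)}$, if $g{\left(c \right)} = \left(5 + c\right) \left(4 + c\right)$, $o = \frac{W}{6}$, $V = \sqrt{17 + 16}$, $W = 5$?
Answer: $\frac{\sqrt{-142992 + 367 \sqrt{33}}}{6} \approx 62.557 i$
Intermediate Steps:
$V = \sqrt{33} \approx 5.7446$
$o = \frac{5}{6} \approx 0.83333$
$g{\left(c \right)} = \left(4 + c\right) \left(5 + c\right)$
$\sqrt{-3972 + V \left(g{\left(o \right)} - 18\right)} = \sqrt{-3972 + \sqrt{33} \left(\left(20 + \left(\frac{5}{6}\right)^{2} + 9 \cdot \frac{5}{6}\right) - 18\right)} = \sqrt{-3972 + \sqrt{33} \left(\left(20 + \frac{25}{36} + \frac{15}{2}\right) - 18\right)} = \sqrt{-3972 + \sqrt{33} \left(\frac{1015}{36} - 18\right)} = \sqrt{-3972 + \sqrt{33} \cdot \frac{367}{36}} = \sqrt{-3972 + \frac{367 \sqrt{33}}{36}}$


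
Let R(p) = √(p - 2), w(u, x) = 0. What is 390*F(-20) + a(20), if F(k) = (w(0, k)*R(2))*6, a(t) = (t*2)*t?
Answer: 800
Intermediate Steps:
a(t) = 2*t² (a(t) = (2*t)*t = 2*t²)
R(p) = √(-2 + p)
F(k) = 0 (F(k) = (0*√(-2 + 2))*6 = (0*√0)*6 = (0*0)*6 = 0*6 = 0)
390*F(-20) + a(20) = 390*0 + 2*20² = 0 + 2*400 = 0 + 800 = 800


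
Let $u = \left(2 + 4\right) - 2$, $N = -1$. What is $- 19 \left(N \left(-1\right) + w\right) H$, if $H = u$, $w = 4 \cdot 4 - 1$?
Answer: $-1216$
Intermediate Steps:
$u = 4$ ($u = 6 - 2 = 4$)
$w = 15$ ($w = 16 - 1 = 15$)
$H = 4$
$- 19 \left(N \left(-1\right) + w\right) H = - 19 \left(\left(-1\right) \left(-1\right) + 15\right) 4 = - 19 \left(1 + 15\right) 4 = \left(-19\right) 16 \cdot 4 = \left(-304\right) 4 = -1216$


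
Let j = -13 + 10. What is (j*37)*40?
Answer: -4440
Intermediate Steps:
j = -3
(j*37)*40 = -3*37*40 = -111*40 = -4440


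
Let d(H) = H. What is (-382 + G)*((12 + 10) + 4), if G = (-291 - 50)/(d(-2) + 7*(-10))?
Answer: -353119/36 ≈ -9808.9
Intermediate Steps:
G = 341/72 (G = (-291 - 50)/(-2 + 7*(-10)) = -341/(-2 - 70) = -341/(-72) = -341*(-1/72) = 341/72 ≈ 4.7361)
(-382 + G)*((12 + 10) + 4) = (-382 + 341/72)*((12 + 10) + 4) = -27163*(22 + 4)/72 = -27163/72*26 = -353119/36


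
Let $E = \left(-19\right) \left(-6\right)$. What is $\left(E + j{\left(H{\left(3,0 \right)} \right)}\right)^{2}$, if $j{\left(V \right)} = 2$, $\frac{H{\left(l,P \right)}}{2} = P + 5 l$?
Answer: $13456$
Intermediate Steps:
$H{\left(l,P \right)} = 2 P + 10 l$ ($H{\left(l,P \right)} = 2 \left(P + 5 l\right) = 2 P + 10 l$)
$E = 114$
$\left(E + j{\left(H{\left(3,0 \right)} \right)}\right)^{2} = \left(114 + 2\right)^{2} = 116^{2} = 13456$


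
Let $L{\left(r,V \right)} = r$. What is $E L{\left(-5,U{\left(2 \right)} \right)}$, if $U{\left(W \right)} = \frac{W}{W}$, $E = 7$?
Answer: $-35$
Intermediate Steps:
$U{\left(W \right)} = 1$
$E L{\left(-5,U{\left(2 \right)} \right)} = 7 \left(-5\right) = -35$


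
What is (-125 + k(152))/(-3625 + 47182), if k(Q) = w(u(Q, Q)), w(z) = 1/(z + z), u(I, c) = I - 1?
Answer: -12583/4384738 ≈ -0.0028697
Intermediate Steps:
u(I, c) = -1 + I
w(z) = 1/(2*z)
k(Q) = 1/(2*(-1 + Q))
(-125 + k(152))/(-3625 + 47182) = (-125 + 1/(2*(-1 + 152)))/(-3625 + 47182) = (-125 + (1/2)/151)/43557 = (-125 + (1/2)*(1/151))*(1/43557) = (-125 + 1/302)*(1/43557) = -37749/302*1/43557 = -12583/4384738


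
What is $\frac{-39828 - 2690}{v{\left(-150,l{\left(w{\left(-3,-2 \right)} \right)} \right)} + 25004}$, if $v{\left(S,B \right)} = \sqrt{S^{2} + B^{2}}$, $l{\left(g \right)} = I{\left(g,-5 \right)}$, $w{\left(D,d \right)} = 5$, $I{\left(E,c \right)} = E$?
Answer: $- \frac{1063120072}{625177491} + \frac{212590 \sqrt{901}}{625177491} \approx -1.6903$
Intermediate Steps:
$l{\left(g \right)} = g$
$v{\left(S,B \right)} = \sqrt{B^{2} + S^{2}}$
$\frac{-39828 - 2690}{v{\left(-150,l{\left(w{\left(-3,-2 \right)} \right)} \right)} + 25004} = \frac{-39828 - 2690}{\sqrt{5^{2} + \left(-150\right)^{2}} + 25004} = - \frac{42518}{\sqrt{25 + 22500} + 25004} = - \frac{42518}{\sqrt{22525} + 25004} = - \frac{42518}{5 \sqrt{901} + 25004} = - \frac{42518}{25004 + 5 \sqrt{901}}$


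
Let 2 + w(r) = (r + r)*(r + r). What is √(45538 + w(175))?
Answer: 2*√42009 ≈ 409.92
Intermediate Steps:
w(r) = -2 + 4*r² (w(r) = -2 + (r + r)*(r + r) = -2 + (2*r)*(2*r) = -2 + 4*r²)
√(45538 + w(175)) = √(45538 + (-2 + 4*175²)) = √(45538 + (-2 + 4*30625)) = √(45538 + (-2 + 122500)) = √(45538 + 122498) = √168036 = 2*√42009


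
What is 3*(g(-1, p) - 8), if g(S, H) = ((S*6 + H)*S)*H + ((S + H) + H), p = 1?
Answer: -6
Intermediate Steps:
g(S, H) = S + 2*H + H*S*(H + 6*S) (g(S, H) = ((6*S + H)*S)*H + ((H + S) + H) = ((H + 6*S)*S)*H + (S + 2*H) = (S*(H + 6*S))*H + (S + 2*H) = H*S*(H + 6*S) + (S + 2*H) = S + 2*H + H*S*(H + 6*S))
3*(g(-1, p) - 8) = 3*((-1 + 2*1 - 1*1² + 6*1*(-1)²) - 8) = 3*((-1 + 2 - 1*1 + 6*1*1) - 8) = 3*((-1 + 2 - 1 + 6) - 8) = 3*(6 - 8) = 3*(-2) = -6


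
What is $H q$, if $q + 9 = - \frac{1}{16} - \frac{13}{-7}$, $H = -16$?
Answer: $\frac{807}{7} \approx 115.29$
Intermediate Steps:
$q = - \frac{807}{112}$ ($q = -9 - \left(\frac{1}{16} - \frac{13}{7}\right) = -9 - - \frac{201}{112} = -9 + \left(- \frac{1}{16} + \frac{13}{7}\right) = -9 + \frac{201}{112} = - \frac{807}{112} \approx -7.2054$)
$H q = \left(-16\right) \left(- \frac{807}{112}\right) = \frac{807}{7}$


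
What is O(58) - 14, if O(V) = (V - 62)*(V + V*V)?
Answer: -13702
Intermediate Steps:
O(V) = (-62 + V)*(V + V²)
O(58) - 14 = 58*(-62 + 58² - 61*58) - 14 = 58*(-62 + 3364 - 3538) - 14 = 58*(-236) - 14 = -13688 - 14 = -13702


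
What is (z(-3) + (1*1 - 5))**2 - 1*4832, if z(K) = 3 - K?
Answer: -4828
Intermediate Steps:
(z(-3) + (1*1 - 5))**2 - 1*4832 = ((3 - 1*(-3)) + (1*1 - 5))**2 - 1*4832 = ((3 + 3) + (1 - 5))**2 - 4832 = (6 - 4)**2 - 4832 = 2**2 - 4832 = 4 - 4832 = -4828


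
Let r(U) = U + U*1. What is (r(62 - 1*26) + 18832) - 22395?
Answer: -3491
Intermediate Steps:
r(U) = 2*U (r(U) = U + U = 2*U)
(r(62 - 1*26) + 18832) - 22395 = (2*(62 - 1*26) + 18832) - 22395 = (2*(62 - 26) + 18832) - 22395 = (2*36 + 18832) - 22395 = (72 + 18832) - 22395 = 18904 - 22395 = -3491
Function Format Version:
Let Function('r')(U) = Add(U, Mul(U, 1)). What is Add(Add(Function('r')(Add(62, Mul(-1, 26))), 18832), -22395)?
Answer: -3491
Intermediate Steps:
Function('r')(U) = Mul(2, U) (Function('r')(U) = Add(U, U) = Mul(2, U))
Add(Add(Function('r')(Add(62, Mul(-1, 26))), 18832), -22395) = Add(Add(Mul(2, Add(62, Mul(-1, 26))), 18832), -22395) = Add(Add(Mul(2, Add(62, -26)), 18832), -22395) = Add(Add(Mul(2, 36), 18832), -22395) = Add(Add(72, 18832), -22395) = Add(18904, -22395) = -3491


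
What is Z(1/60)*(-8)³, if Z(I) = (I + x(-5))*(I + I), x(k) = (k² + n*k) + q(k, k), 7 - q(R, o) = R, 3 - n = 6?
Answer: -199744/225 ≈ -887.75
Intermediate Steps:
n = -3 (n = 3 - 1*6 = 3 - 6 = -3)
q(R, o) = 7 - R
x(k) = 7 + k² - 4*k (x(k) = (k² - 3*k) + (7 - k) = 7 + k² - 4*k)
Z(I) = 2*I*(52 + I) (Z(I) = (I + (7 + (-5)² - 4*(-5)))*(I + I) = (I + (7 + 25 + 20))*(2*I) = (I + 52)*(2*I) = (52 + I)*(2*I) = 2*I*(52 + I))
Z(1/60)*(-8)³ = (2*(52 + 1/60)/60)*(-8)³ = (2*(1/60)*(52 + 1/60))*(-512) = (2*(1/60)*(3121/60))*(-512) = (3121/1800)*(-512) = -199744/225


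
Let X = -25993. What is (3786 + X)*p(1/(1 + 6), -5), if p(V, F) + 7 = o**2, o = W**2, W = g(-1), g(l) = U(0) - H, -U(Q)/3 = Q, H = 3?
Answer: -1643318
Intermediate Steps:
U(Q) = -3*Q
g(l) = -3 (g(l) = -3*0 - 1*3 = 0 - 3 = -3)
W = -3
o = 9 (o = (-3)**2 = 9)
p(V, F) = 74 (p(V, F) = -7 + 9**2 = -7 + 81 = 74)
(3786 + X)*p(1/(1 + 6), -5) = (3786 - 25993)*74 = -22207*74 = -1643318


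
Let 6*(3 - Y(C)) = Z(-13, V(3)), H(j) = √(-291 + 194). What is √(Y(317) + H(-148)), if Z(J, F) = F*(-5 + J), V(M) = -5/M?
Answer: √(-2 + I*√97) ≈ 2.0062 + 2.4546*I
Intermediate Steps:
H(j) = I*√97 (H(j) = √(-97) = I*√97)
Y(C) = -2 (Y(C) = 3 - (-5/3)*(-5 - 13)/6 = 3 - (-5*⅓)*(-18)/6 = 3 - (-5)*(-18)/18 = 3 - ⅙*30 = 3 - 5 = -2)
√(Y(317) + H(-148)) = √(-2 + I*√97)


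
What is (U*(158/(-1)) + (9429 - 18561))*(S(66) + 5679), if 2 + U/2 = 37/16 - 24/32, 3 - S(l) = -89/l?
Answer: -13494258475/264 ≈ -5.1115e+7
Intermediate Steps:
S(l) = 3 + 89/l (S(l) = 3 - (-89)/l = 3 + 89/l)
U = -7/8 (U = -4 + 2*(37/16 - 24/32) = -4 + 2*(37*(1/16) - 24*1/32) = -4 + 2*(37/16 - 3/4) = -4 + 2*(25/16) = -4 + 25/8 = -7/8 ≈ -0.87500)
(U*(158/(-1)) + (9429 - 18561))*(S(66) + 5679) = (-553/(4*(-1)) + (9429 - 18561))*((3 + 89/66) + 5679) = (-553*(-1)/4 - 9132)*((3 + 89*(1/66)) + 5679) = (-7/8*(-158) - 9132)*((3 + 89/66) + 5679) = (553/4 - 9132)*(287/66 + 5679) = -35975/4*375101/66 = -13494258475/264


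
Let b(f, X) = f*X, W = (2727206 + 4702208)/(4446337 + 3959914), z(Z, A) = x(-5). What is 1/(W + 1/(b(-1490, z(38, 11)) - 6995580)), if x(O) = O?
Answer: 58743974800630/51917702449569 ≈ 1.1315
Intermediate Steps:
z(Z, A) = -5
W = 7429414/8406251 ≈ 0.88380
b(f, X) = X*f
1/(W + 1/(b(-1490, z(38, 11)) - 6995580)) = 1/(7429414/8406251 + 1/(-5*(-1490) - 6995580)) = 1/(7429414/8406251 + 1/(7450 - 6995580)) = 1/(7429414/8406251 + 1/(-6988130)) = 1/(7429414/8406251 - 1/6988130) = 1/(51917702449569/58743974800630) = 58743974800630/51917702449569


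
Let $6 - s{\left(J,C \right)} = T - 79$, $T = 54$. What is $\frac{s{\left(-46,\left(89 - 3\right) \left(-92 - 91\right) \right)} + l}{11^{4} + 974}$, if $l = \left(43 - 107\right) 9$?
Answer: $- \frac{109}{3123} \approx -0.034902$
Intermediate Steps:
$l = -576$ ($l = \left(-64\right) 9 = -576$)
$s{\left(J,C \right)} = 31$ ($s{\left(J,C \right)} = 6 - \left(54 - 79\right) = 6 - -25 = 6 + 25 = 31$)
$\frac{s{\left(-46,\left(89 - 3\right) \left(-92 - 91\right) \right)} + l}{11^{4} + 974} = \frac{31 - 576}{11^{4} + 974} = - \frac{545}{14641 + 974} = - \frac{545}{15615} = \left(-545\right) \frac{1}{15615} = - \frac{109}{3123}$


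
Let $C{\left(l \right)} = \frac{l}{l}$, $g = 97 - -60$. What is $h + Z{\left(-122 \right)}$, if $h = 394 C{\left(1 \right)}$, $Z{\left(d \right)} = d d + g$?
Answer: $15435$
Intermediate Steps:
$g = 157$ ($g = 97 + 60 = 157$)
$C{\left(l \right)} = 1$
$Z{\left(d \right)} = 157 + d^{2}$ ($Z{\left(d \right)} = d d + 157 = d^{2} + 157 = 157 + d^{2}$)
$h = 394$ ($h = 394 \cdot 1 = 394$)
$h + Z{\left(-122 \right)} = 394 + \left(157 + \left(-122\right)^{2}\right) = 394 + \left(157 + 14884\right) = 394 + 15041 = 15435$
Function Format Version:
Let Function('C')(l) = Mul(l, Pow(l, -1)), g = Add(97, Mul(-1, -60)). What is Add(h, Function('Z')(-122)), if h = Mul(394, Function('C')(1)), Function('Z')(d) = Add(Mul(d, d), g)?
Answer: 15435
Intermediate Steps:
g = 157 (g = Add(97, 60) = 157)
Function('C')(l) = 1
Function('Z')(d) = Add(157, Pow(d, 2)) (Function('Z')(d) = Add(Mul(d, d), 157) = Add(Pow(d, 2), 157) = Add(157, Pow(d, 2)))
h = 394 (h = Mul(394, 1) = 394)
Add(h, Function('Z')(-122)) = Add(394, Add(157, Pow(-122, 2))) = Add(394, Add(157, 14884)) = Add(394, 15041) = 15435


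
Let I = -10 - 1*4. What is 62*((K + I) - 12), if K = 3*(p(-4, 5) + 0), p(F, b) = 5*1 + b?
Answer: 248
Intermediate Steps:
p(F, b) = 5 + b
K = 30 (K = 3*((5 + 5) + 0) = 3*(10 + 0) = 3*10 = 30)
I = -14 (I = -10 - 4 = -14)
62*((K + I) - 12) = 62*((30 - 14) - 12) = 62*(16 - 12) = 62*4 = 248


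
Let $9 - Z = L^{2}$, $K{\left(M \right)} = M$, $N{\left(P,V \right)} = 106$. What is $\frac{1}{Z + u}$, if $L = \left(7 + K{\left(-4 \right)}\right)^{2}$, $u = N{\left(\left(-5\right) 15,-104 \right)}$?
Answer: $\frac{1}{34} \approx 0.029412$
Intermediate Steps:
$u = 106$
$L = 9$ ($L = \left(7 - 4\right)^{2} = 3^{2} = 9$)
$Z = -72$ ($Z = 9 - 9^{2} = 9 - 81 = -72$)
$\frac{1}{Z + u} = \frac{1}{-72 + 106} = \frac{1}{34}$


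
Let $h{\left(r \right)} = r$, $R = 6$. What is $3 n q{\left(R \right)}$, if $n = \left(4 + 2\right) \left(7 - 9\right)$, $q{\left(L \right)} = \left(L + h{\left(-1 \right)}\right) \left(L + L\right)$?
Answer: $-2160$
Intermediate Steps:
$q{\left(L \right)} = 2 L \left(-1 + L\right)$ ($q{\left(L \right)} = \left(L - 1\right) \left(L + L\right) = \left(-1 + L\right) 2 L = 2 L \left(-1 + L\right)$)
$n = -12$ ($n = 6 \left(-2\right) = -12$)
$3 n q{\left(R \right)} = 3 \left(-12\right) 2 \cdot 6 \left(-1 + 6\right) = - 36 \cdot 2 \cdot 6 \cdot 5 = \left(-36\right) 60 = -2160$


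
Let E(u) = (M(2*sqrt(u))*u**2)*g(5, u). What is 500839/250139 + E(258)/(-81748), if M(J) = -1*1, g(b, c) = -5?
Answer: -10577168852/5112090743 ≈ -2.0690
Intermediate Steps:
M(J) = -1
E(u) = 5*u**2 (E(u) = -u**2*(-5) = 5*u**2)
500839/250139 + E(258)/(-81748) = 500839/250139 + (5*258**2)/(-81748) = 500839*(1/250139) + (5*66564)*(-1/81748) = 500839/250139 + 332820*(-1/81748) = 500839/250139 - 83205/20437 = -10577168852/5112090743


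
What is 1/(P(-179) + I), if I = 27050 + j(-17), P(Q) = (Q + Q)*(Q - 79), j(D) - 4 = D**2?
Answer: 1/119707 ≈ 8.3537e-6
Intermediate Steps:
j(D) = 4 + D**2
P(Q) = 2*Q*(-79 + Q) (P(Q) = (2*Q)*(-79 + Q) = 2*Q*(-79 + Q))
I = 27343 (I = 27050 + (4 + (-17)**2) = 27050 + (4 + 289) = 27050 + 293 = 27343)
1/(P(-179) + I) = 1/(2*(-179)*(-79 - 179) + 27343) = 1/(2*(-179)*(-258) + 27343) = 1/(92364 + 27343) = 1/119707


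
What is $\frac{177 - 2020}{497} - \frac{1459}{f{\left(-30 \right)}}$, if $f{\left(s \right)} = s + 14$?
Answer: $\frac{695635}{7952} \approx 87.479$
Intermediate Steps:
$f{\left(s \right)} = 14 + s$
$\frac{177 - 2020}{497} - \frac{1459}{f{\left(-30 \right)}} = \frac{177 - 2020}{497} - \frac{1459}{14 - 30} = \left(177 - 2020\right) \frac{1}{497} - \frac{1459}{-16} = \left(-1843\right) \frac{1}{497} - - \frac{1459}{16} = - \frac{1843}{497} + \frac{1459}{16} = \frac{695635}{7952}$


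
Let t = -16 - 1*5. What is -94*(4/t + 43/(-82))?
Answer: 57857/861 ≈ 67.197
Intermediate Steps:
t = -21 (t = -16 - 5 = -21)
-94*(4/t + 43/(-82)) = -94*(4/(-21) + 43/(-82)) = -94*(4*(-1/21) + 43*(-1/82)) = -94*(-4/21 - 43/82) = -94*(-1231/1722) = 57857/861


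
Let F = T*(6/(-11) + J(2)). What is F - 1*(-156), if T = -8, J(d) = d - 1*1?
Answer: 1676/11 ≈ 152.36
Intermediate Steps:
J(d) = -1 + d (J(d) = d - 1 = -1 + d)
F = -40/11 (F = -8*(6/(-11) + (-1 + 2)) = -8*(6*(-1/11) + 1) = -8*(-6/11 + 1) = -8*5/11 = -40/11 ≈ -3.6364)
F - 1*(-156) = -40/11 - 1*(-156) = -40/11 + 156 = 1676/11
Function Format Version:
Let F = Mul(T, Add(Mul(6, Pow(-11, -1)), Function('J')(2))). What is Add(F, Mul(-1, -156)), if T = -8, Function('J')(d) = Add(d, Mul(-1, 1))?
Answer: Rational(1676, 11) ≈ 152.36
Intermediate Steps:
Function('J')(d) = Add(-1, d) (Function('J')(d) = Add(d, -1) = Add(-1, d))
F = Rational(-40, 11) (F = Mul(-8, Add(Mul(6, Pow(-11, -1)), Add(-1, 2))) = Mul(-8, Add(Mul(6, Rational(-1, 11)), 1)) = Mul(-8, Add(Rational(-6, 11), 1)) = Mul(-8, Rational(5, 11)) = Rational(-40, 11) ≈ -3.6364)
Add(F, Mul(-1, -156)) = Add(Rational(-40, 11), Mul(-1, -156)) = Add(Rational(-40, 11), 156) = Rational(1676, 11)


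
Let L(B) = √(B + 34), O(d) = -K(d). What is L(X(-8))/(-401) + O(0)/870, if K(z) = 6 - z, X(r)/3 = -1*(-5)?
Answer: -1416/58145 ≈ -0.024353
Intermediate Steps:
X(r) = 15 (X(r) = 3*(-1*(-5)) = 3*5 = 15)
O(d) = -6 + d (O(d) = -(6 - d) = -6 + d)
L(B) = √(34 + B)
L(X(-8))/(-401) + O(0)/870 = √(34 + 15)/(-401) + (-6 + 0)/870 = √49*(-1/401) - 6*1/870 = 7*(-1/401) - 1/145 = -7/401 - 1/145 = -1416/58145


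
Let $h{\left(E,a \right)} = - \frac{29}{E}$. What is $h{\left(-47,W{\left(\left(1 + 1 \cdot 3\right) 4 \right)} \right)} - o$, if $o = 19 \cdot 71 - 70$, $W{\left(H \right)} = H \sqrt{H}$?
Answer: $- \frac{60084}{47} \approx -1278.4$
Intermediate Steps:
$W{\left(H \right)} = H^{\frac{3}{2}}$
$o = 1279$ ($o = 1349 - 70 = 1279$)
$h{\left(-47,W{\left(\left(1 + 1 \cdot 3\right) 4 \right)} \right)} - o = - \frac{29}{-47} - 1279 = \left(-29\right) \left(- \frac{1}{47}\right) - 1279 = \frac{29}{47} - 1279 = - \frac{60084}{47}$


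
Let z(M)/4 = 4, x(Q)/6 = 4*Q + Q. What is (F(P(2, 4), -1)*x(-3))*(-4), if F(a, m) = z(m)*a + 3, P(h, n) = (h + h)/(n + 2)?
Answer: 4920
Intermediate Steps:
P(h, n) = 2*h/(2 + n) (P(h, n) = (2*h)/(2 + n) = 2*h/(2 + n))
x(Q) = 30*Q (x(Q) = 6*(4*Q + Q) = 6*(5*Q) = 30*Q)
z(M) = 16 (z(M) = 4*4 = 16)
F(a, m) = 3 + 16*a (F(a, m) = 16*a + 3 = 3 + 16*a)
(F(P(2, 4), -1)*x(-3))*(-4) = ((3 + 16*(2*2/(2 + 4)))*(30*(-3)))*(-4) = ((3 + 16*(2*2/6))*(-90))*(-4) = ((3 + 16*(2*2*(⅙)))*(-90))*(-4) = ((3 + 16*(⅔))*(-90))*(-4) = ((3 + 32/3)*(-90))*(-4) = ((41/3)*(-90))*(-4) = -1230*(-4) = 4920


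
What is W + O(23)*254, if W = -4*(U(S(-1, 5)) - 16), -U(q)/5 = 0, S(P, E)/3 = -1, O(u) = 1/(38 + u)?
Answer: 4158/61 ≈ 68.164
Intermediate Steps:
S(P, E) = -3 (S(P, E) = 3*(-1) = -3)
U(q) = 0 (U(q) = -5*0 = 0)
W = 64 (W = -4*(0 - 16) = -4*(-16) = 64)
W + O(23)*254 = 64 + 254/(38 + 23) = 64 + 254/61 = 4158/61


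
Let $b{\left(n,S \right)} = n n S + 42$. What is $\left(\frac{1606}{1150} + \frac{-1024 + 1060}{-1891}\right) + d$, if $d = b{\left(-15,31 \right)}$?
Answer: $\frac{7631257298}{1087325} \approx 7018.4$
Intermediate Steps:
$b{\left(n,S \right)} = 42 + S n^{2}$ ($b{\left(n,S \right)} = n^{2} S + 42 = S n^{2} + 42 = 42 + S n^{2}$)
$d = 7017$ ($d = 42 + 31 \left(-15\right)^{2} = 42 + 31 \cdot 225 = 42 + 6975 = 7017$)
$\left(\frac{1606}{1150} + \frac{-1024 + 1060}{-1891}\right) + d = \left(\frac{1606}{1150} + \frac{-1024 + 1060}{-1891}\right) + 7017 = \left(1606 \cdot \frac{1}{1150} + 36 \left(- \frac{1}{1891}\right)\right) + 7017 = \left(\frac{803}{575} - \frac{36}{1891}\right) + 7017 = \frac{1497773}{1087325} + 7017 = \frac{7631257298}{1087325}$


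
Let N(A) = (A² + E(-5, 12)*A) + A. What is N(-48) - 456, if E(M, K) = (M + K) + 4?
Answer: 1272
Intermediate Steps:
E(M, K) = 4 + K + M (E(M, K) = (K + M) + 4 = 4 + K + M)
N(A) = A² + 12*A (N(A) = (A² + (4 + 12 - 5)*A) + A = (A² + 11*A) + A = A² + 12*A)
N(-48) - 456 = -48*(12 - 48) - 456 = -48*(-36) - 456 = 1728 - 456 = 1272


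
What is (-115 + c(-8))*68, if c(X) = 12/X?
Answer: -7922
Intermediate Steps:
(-115 + c(-8))*68 = (-115 + 12/(-8))*68 = (-115 + 12*(-1/8))*68 = (-115 - 3/2)*68 = -233/2*68 = -7922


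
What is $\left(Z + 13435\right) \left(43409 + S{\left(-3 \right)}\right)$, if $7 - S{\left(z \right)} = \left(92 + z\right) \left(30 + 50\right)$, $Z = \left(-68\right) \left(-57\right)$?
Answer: $628320056$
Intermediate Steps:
$Z = 3876$
$S{\left(z \right)} = -7353 - 80 z$ ($S{\left(z \right)} = 7 - \left(92 + z\right) \left(30 + 50\right) = 7 - \left(92 + z\right) 80 = 7 - \left(7360 + 80 z\right) = -7353 - 80 z$)
$\left(Z + 13435\right) \left(43409 + S{\left(-3 \right)}\right) = \left(3876 + 13435\right) \left(43409 - 7113\right) = 17311 \left(43409 + \left(-7353 + 240\right)\right) = 17311 \left(43409 - 7113\right) = 17311 \cdot 36296 = 628320056$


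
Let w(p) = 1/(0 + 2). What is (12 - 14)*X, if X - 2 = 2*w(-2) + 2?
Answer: -10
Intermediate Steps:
w(p) = ½ (w(p) = 1/2 = ½)
X = 5 (X = 2 + (2*(½) + 2) = 2 + (1 + 2) = 2 + 3 = 5)
(12 - 14)*X = (12 - 14)*5 = -2*5 = -10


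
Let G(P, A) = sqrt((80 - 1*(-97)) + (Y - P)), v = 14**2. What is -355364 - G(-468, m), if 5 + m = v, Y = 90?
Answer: -355364 - 7*sqrt(15) ≈ -3.5539e+5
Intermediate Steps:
v = 196
m = 191 (m = -5 + 196 = 191)
G(P, A) = sqrt(267 - P) (G(P, A) = sqrt((80 - 1*(-97)) + (90 - P)) = sqrt((80 + 97) + (90 - P)) = sqrt(177 + (90 - P)) = sqrt(267 - P))
-355364 - G(-468, m) = -355364 - sqrt(267 - 1*(-468)) = -355364 - sqrt(267 + 468) = -355364 - sqrt(735) = -355364 - 7*sqrt(15)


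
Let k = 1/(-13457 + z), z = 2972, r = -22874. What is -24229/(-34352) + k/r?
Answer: 2905467677581/4119386894640 ≈ 0.70532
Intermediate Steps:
k = -1/10485 (k = 1/(-13457 + 2972) = 1/(-10485) = -1/10485 ≈ -9.5374e-5)
-24229/(-34352) + k/r = -24229/(-34352) - 1/10485/(-22874) = -24229*(-1/34352) - 1/10485*(-1/22874) = 24229/34352 + 1/239833890 = 2905467677581/4119386894640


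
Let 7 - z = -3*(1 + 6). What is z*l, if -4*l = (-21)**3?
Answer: 64827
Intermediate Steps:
l = 9261/4 (l = -1/4*(-21)**3 = -1/4*(-9261) = 9261/4 ≈ 2315.3)
z = 28 (z = 7 - (-3)*(1 + 6) = 7 - (-3)*7 = 7 - 1*(-21) = 7 + 21 = 28)
z*l = 28*(9261/4) = 64827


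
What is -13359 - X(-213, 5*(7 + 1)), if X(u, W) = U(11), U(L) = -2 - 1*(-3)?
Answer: -13360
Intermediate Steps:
U(L) = 1 (U(L) = -2 + 3 = 1)
X(u, W) = 1
-13359 - X(-213, 5*(7 + 1)) = -13359 - 1*1 = -13359 - 1 = -13360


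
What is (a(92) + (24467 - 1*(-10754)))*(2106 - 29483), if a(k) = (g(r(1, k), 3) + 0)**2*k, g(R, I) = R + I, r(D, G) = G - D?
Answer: -23219337141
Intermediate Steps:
g(R, I) = I + R
a(k) = k*(2 + k)**2 (a(k) = ((3 + (k - 1*1)) + 0)**2*k = ((3 + (k - 1)) + 0)**2*k = ((3 + (-1 + k)) + 0)**2*k = ((2 + k) + 0)**2*k = (2 + k)**2*k = k*(2 + k)**2)
(a(92) + (24467 - 1*(-10754)))*(2106 - 29483) = (92*(2 + 92)**2 + (24467 - 1*(-10754)))*(2106 - 29483) = (92*94**2 + (24467 + 10754))*(-27377) = (92*8836 + 35221)*(-27377) = (812912 + 35221)*(-27377) = 848133*(-27377) = -23219337141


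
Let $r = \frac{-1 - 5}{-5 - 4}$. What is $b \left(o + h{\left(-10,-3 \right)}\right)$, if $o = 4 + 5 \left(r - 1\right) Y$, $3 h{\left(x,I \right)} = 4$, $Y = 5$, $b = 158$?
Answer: $-474$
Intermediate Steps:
$r = \frac{2}{3}$ ($r = - \frac{6}{-9} = \left(-6\right) \left(- \frac{1}{9}\right) = \frac{2}{3} \approx 0.66667$)
$h{\left(x,I \right)} = \frac{4}{3}$ ($h{\left(x,I \right)} = \frac{1}{3} \cdot 4 = \frac{4}{3}$)
$o = - \frac{13}{3}$ ($o = 4 + 5 \left(\frac{2}{3} - 1\right) 5 = 4 + 5 \left(\left(- \frac{1}{3}\right) 5\right) = 4 + 5 \left(- \frac{5}{3}\right) = 4 - \frac{25}{3} = - \frac{13}{3} \approx -4.3333$)
$b \left(o + h{\left(-10,-3 \right)}\right) = 158 \left(- \frac{13}{3} + \frac{4}{3}\right) = 158 \left(-3\right) = -474$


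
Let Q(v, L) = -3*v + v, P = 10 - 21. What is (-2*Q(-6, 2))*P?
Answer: 264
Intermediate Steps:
P = -11
Q(v, L) = -2*v
(-2*Q(-6, 2))*P = -(-4)*(-6)*(-11) = -2*12*(-11) = -24*(-11) = 264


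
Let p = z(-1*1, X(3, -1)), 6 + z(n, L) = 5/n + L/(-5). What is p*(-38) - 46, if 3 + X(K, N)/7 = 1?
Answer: 1328/5 ≈ 265.60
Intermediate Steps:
X(K, N) = -14 (X(K, N) = -21 + 7*1 = -21 + 7 = -14)
z(n, L) = -6 + 5/n - L/5 (z(n, L) = -6 + (5/n + L/(-5)) = -6 + (5/n + L*(-⅕)) = -6 + (5/n - L/5) = -6 + 5/n - L/5)
p = -41/5 (p = -6 + 5/((-1*1)) - ⅕*(-14) = -6 + 5/(-1) + 14/5 = -6 + 5*(-1) + 14/5 = -6 - 5 + 14/5 = -41/5 ≈ -8.2000)
p*(-38) - 46 = -41/5*(-38) - 46 = 1558/5 - 46 = 1328/5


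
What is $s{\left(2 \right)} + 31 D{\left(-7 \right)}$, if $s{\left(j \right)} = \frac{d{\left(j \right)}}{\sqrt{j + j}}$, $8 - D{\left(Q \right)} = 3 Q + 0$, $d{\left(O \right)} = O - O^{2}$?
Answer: $898$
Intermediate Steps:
$D{\left(Q \right)} = 8 - 3 Q$ ($D{\left(Q \right)} = 8 - \left(3 Q + 0\right) = 8 - 3 Q$)
$s{\left(j \right)} = \frac{\sqrt{2} \sqrt{j} \left(1 - j\right)}{2}$ ($s{\left(j \right)} = \frac{j \left(1 - j\right)}{\sqrt{j + j}} = \frac{j \left(1 - j\right)}{\sqrt{2 j}} = \frac{j \left(1 - j\right)}{\sqrt{2} \sqrt{j}} = j \left(1 - j\right) \frac{\sqrt{2}}{2 \sqrt{j}} = \frac{\sqrt{2} \sqrt{j} \left(1 - j\right)}{2}$)
$s{\left(2 \right)} + 31 D{\left(-7 \right)} = \frac{\sqrt{2} \sqrt{2} \left(1 - 2\right)}{2} + 31 \left(8 - -21\right) = \frac{\sqrt{2} \sqrt{2} \left(1 - 2\right)}{2} + 31 \left(8 + 21\right) = \frac{1}{2} \sqrt{2} \sqrt{2} \left(-1\right) + 31 \cdot 29 = -1 + 899 = 898$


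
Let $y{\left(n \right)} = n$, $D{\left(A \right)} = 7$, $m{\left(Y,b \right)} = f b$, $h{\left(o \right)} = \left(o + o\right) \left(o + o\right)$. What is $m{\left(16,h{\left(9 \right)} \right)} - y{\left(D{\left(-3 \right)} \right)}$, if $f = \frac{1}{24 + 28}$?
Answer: $- \frac{10}{13} \approx -0.76923$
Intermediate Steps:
$f = \frac{1}{52} \approx 0.019231$
$h{\left(o \right)} = 4 o^{2}$ ($h{\left(o \right)} = 2 o 2 o = 4 o^{2}$)
$m{\left(Y,b \right)} = \frac{b}{52}$
$m{\left(16,h{\left(9 \right)} \right)} - y{\left(D{\left(-3 \right)} \right)} = \frac{4 \cdot 9^{2}}{52} - 7 = \frac{4 \cdot 81}{52} - 7 = \frac{1}{52} \cdot 324 - 7 = \frac{81}{13} - 7 = - \frac{10}{13}$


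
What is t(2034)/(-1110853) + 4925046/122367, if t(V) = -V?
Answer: 260535762796/6472940431 ≈ 40.250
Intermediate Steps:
t(2034)/(-1110853) + 4925046/122367 = -1*2034/(-1110853) + 4925046/122367 = -2034*(-1/1110853) + 4925046*(1/122367) = 2034/1110853 + 234526/5827 = 260535762796/6472940431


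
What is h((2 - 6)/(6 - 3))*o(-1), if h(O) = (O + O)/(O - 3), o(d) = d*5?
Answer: -40/13 ≈ -3.0769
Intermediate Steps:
o(d) = 5*d
h(O) = 2*O/(-3 + O) (h(O) = (2*O)/(-3 + O) = 2*O/(-3 + O))
h((2 - 6)/(6 - 3))*o(-1) = (2*((2 - 6)/(6 - 3))/(-3 + (2 - 6)/(6 - 3)))*(5*(-1)) = (2*(-4/3)/(-3 - 4/3))*(-5) = (2*(-4/3)/(-13/3))*(-5) = (2*(-4/3)*(-3/13))*(-5) = (8/13)*(-5) = -40/13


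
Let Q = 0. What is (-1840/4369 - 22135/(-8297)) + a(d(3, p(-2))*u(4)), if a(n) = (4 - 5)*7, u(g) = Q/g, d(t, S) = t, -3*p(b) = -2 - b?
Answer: -172305816/36249593 ≈ -4.7533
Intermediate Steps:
p(b) = ⅔ + b/3 (p(b) = -(-2 - b)/3 = ⅔ + b/3)
u(g) = 0 (u(g) = 0/g = 0)
a(n) = -7 (a(n) = -1*7 = -7)
(-1840/4369 - 22135/(-8297)) + a(d(3, p(-2))*u(4)) = (-1840/4369 - 22135/(-8297)) - 7 = (-1840*1/4369 - 22135*(-1/8297)) - 7 = (-1840/4369 + 22135/8297) - 7 = 81441335/36249593 - 7 = -172305816/36249593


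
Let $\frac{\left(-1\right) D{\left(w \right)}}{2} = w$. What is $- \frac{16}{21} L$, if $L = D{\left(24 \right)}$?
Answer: $\frac{256}{7} \approx 36.571$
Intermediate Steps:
$D{\left(w \right)} = - 2 w$
$L = -48$ ($L = \left(-2\right) 24 = -48$)
$- \frac{16}{21} L = - \frac{16}{21} \left(-48\right) = \left(-16\right) \frac{1}{21} \left(-48\right) = \left(- \frac{16}{21}\right) \left(-48\right) = \frac{256}{7}$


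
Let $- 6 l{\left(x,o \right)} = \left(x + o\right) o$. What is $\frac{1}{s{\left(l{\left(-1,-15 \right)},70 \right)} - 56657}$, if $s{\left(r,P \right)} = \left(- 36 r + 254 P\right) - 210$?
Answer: $- \frac{1}{37647} \approx -2.6563 \cdot 10^{-5}$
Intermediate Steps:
$l{\left(x,o \right)} = - \frac{o \left(o + x\right)}{6}$ ($l{\left(x,o \right)} = - \frac{\left(x + o\right) o}{6} = - \frac{\left(o + x\right) o}{6} = - \frac{o \left(o + x\right)}{6}$)
$s{\left(r,P \right)} = -210 - 36 r + 254 P$
$\frac{1}{s{\left(l{\left(-1,-15 \right)},70 \right)} - 56657} = \frac{1}{\left(-210 - 36 \left(\left(- \frac{1}{6}\right) \left(-15\right) \left(-15 - 1\right)\right) + 254 \cdot 70\right) - 56657} = \frac{1}{\left(-210 - 36 \left(\left(- \frac{1}{6}\right) \left(-15\right) \left(-16\right)\right) + 17780\right) - 56657} = \frac{1}{\left(-210 - -1440 + 17780\right) - 56657} = \frac{1}{\left(-210 + 1440 + 17780\right) - 56657} = \frac{1}{19010 - 56657} = \frac{1}{-37647} = - \frac{1}{37647}$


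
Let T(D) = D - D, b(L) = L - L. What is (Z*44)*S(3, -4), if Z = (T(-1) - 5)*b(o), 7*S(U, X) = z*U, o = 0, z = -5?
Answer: 0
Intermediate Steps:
b(L) = 0
T(D) = 0
S(U, X) = -5*U/7 (S(U, X) = (-5*U)/7 = -5*U/7)
Z = 0 (Z = (0 - 5)*0 = -5*0 = 0)
(Z*44)*S(3, -4) = (0*44)*(-5/7*3) = 0*(-15/7) = 0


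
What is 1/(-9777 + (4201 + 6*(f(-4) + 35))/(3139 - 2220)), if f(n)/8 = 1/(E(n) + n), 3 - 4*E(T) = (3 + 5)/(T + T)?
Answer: -919/8980668 ≈ -0.00010233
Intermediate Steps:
E(T) = ¾ - 1/T (E(T) = ¾ - (3 + 5)/(4*(T + T)) = ¾ - 2/(2*T) = ¾ - 2*1/(2*T) = ¾ - 1/T)
f(n) = 8/(¾ + n - 1/n) (f(n) = 8/((¾ - 1/n) + n) = 8/(¾ + n - 1/n))
1/(-9777 + (4201 + 6*(f(-4) + 35))/(3139 - 2220)) = 1/(-9777 + (4201 + 6*(32*(-4)/(-4 + 3*(-4) + 4*(-4)²) + 35))/(3139 - 2220)) = 1/(-9777 + (4201 + 6*(32*(-4)/(-4 - 12 + 4*16) + 35))/919) = 1/(-9777 + (4201 + 6*(32*(-4)/(-4 - 12 + 64) + 35))*(1/919)) = 1/(-9777 + (4201 + 6*(32*(-4)/48 + 35))*(1/919)) = 1/(-9777 + (4201 + 6*(32*(-4)*(1/48) + 35))*(1/919)) = 1/(-9777 + (4201 + 6*(-8/3 + 35))*(1/919)) = 1/(-9777 + (4201 + 6*(97/3))*(1/919)) = 1/(-9777 + (4201 + 194)*(1/919)) = 1/(-9777 + 4395*(1/919)) = 1/(-9777 + 4395/919) = 1/(-8980668/919) = -919/8980668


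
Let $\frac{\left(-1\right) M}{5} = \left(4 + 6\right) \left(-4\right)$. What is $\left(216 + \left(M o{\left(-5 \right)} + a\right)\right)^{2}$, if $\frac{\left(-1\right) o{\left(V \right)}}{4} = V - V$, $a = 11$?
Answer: $51529$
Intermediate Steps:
$M = 200$ ($M = - 5 \left(4 + 6\right) \left(-4\right) = - 5 \cdot 10 \left(-4\right) = \left(-5\right) \left(-40\right) = 200$)
$o{\left(V \right)} = 0$ ($o{\left(V \right)} = - 4 \left(V - V\right) = \left(-4\right) 0 = 0$)
$\left(216 + \left(M o{\left(-5 \right)} + a\right)\right)^{2} = \left(216 + \left(200 \cdot 0 + 11\right)\right)^{2} = \left(216 + \left(0 + 11\right)\right)^{2} = \left(216 + 11\right)^{2} = 227^{2} = 51529$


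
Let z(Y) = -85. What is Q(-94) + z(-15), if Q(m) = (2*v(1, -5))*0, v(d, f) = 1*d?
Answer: -85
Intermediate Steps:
v(d, f) = d
Q(m) = 0 (Q(m) = (2*1)*0 = 2*0 = 0)
Q(-94) + z(-15) = 0 - 85 = -85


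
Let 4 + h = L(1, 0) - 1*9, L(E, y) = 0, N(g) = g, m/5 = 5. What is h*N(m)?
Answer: -325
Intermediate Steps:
m = 25 (m = 5*5 = 25)
h = -13 (h = -4 + (0 - 1*9) = -4 + (0 - 9) = -4 - 9 = -13)
h*N(m) = -13*25 = -325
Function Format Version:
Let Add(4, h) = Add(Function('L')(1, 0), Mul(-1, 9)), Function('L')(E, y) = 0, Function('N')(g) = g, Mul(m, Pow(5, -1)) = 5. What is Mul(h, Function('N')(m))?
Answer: -325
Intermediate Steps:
m = 25 (m = Mul(5, 5) = 25)
h = -13 (h = Add(-4, Add(0, Mul(-1, 9))) = Add(-4, Add(0, -9)) = Add(-4, -9) = -13)
Mul(h, Function('N')(m)) = Mul(-13, 25) = -325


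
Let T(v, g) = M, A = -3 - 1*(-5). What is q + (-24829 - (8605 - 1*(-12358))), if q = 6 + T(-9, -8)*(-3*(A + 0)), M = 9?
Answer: -45840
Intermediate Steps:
A = 2 (A = -3 + 5 = 2)
T(v, g) = 9
q = -48 (q = 6 + 9*(-3*(2 + 0)) = 6 + 9*(-3*2) = 6 + 9*(-6) = 6 - 54 = -48)
q + (-24829 - (8605 - 1*(-12358))) = -48 + (-24829 - (8605 - 1*(-12358))) = -48 + (-24829 - (8605 + 12358)) = -48 + (-24829 - 1*20963) = -48 + (-24829 - 20963) = -48 - 45792 = -45840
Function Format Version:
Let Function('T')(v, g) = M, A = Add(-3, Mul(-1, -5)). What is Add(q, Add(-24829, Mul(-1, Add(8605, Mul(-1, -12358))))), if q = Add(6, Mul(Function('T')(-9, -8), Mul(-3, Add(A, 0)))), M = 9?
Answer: -45840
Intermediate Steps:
A = 2 (A = Add(-3, 5) = 2)
Function('T')(v, g) = 9
q = -48 (q = Add(6, Mul(9, Mul(-3, Add(2, 0)))) = Add(6, Mul(9, Mul(-3, 2))) = Add(6, Mul(9, -6)) = Add(6, -54) = -48)
Add(q, Add(-24829, Mul(-1, Add(8605, Mul(-1, -12358))))) = Add(-48, Add(-24829, Mul(-1, Add(8605, Mul(-1, -12358))))) = Add(-48, Add(-24829, Mul(-1, Add(8605, 12358)))) = Add(-48, Add(-24829, Mul(-1, 20963))) = Add(-48, Add(-24829, -20963)) = Add(-48, -45792) = -45840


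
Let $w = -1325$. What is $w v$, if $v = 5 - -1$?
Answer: $-7950$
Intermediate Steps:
$v = 6$ ($v = 5 + 1 = 6$)
$w v = \left(-1325\right) 6 = -7950$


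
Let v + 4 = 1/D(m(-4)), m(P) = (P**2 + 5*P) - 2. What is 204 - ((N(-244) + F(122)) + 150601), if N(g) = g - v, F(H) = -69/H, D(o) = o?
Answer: -27478658/183 ≈ -1.5016e+5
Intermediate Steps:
m(P) = -2 + P**2 + 5*P
v = -25/6 (v = -4 + 1/(-2 + (-4)**2 + 5*(-4)) = -4 + 1/(-2 + 16 - 20) = -4 + 1/(-6) = -4 - 1/6 = -25/6 ≈ -4.1667)
N(g) = 25/6 + g (N(g) = g - 1*(-25/6) = g + 25/6 = 25/6 + g)
204 - ((N(-244) + F(122)) + 150601) = 204 - (((25/6 - 244) - 69/122) + 150601) = 204 - ((-1439/6 - 69*1/122) + 150601) = 204 - ((-1439/6 - 69/122) + 150601) = 204 - (-43993/183 + 150601) = 204 - 1*27515990/183 = 204 - 27515990/183 = -27478658/183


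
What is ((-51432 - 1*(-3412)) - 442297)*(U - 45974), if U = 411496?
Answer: -179221650474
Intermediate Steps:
((-51432 - 1*(-3412)) - 442297)*(U - 45974) = ((-51432 - 1*(-3412)) - 442297)*(411496 - 45974) = ((-51432 + 3412) - 442297)*365522 = (-48020 - 442297)*365522 = -490317*365522 = -179221650474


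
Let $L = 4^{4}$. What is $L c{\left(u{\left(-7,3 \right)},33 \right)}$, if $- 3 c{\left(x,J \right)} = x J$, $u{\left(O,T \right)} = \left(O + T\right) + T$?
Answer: $2816$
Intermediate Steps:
$L = 256$
$u{\left(O,T \right)} = O + 2 T$
$c{\left(x,J \right)} = - \frac{J x}{3}$ ($c{\left(x,J \right)} = - \frac{x J}{3} = - \frac{J x}{3}$)
$L c{\left(u{\left(-7,3 \right)},33 \right)} = 256 \left(\left(- \frac{1}{3}\right) 33 \left(-7 + 2 \cdot 3\right)\right) = 256 \left(\left(- \frac{1}{3}\right) 33 \left(-7 + 6\right)\right) = 256 \left(\left(- \frac{1}{3}\right) 33 \left(-1\right)\right) = 256 \cdot 11 = 2816$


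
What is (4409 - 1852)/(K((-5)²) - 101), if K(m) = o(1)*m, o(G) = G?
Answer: -2557/76 ≈ -33.645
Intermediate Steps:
K(m) = m (K(m) = 1*m = m)
(4409 - 1852)/(K((-5)²) - 101) = (4409 - 1852)/((-5)² - 101) = 2557/(25 - 101) = 2557/(-76) = 2557*(-1/76) = -2557/76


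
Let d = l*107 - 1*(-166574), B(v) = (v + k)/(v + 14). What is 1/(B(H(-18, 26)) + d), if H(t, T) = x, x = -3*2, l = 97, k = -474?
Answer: 1/176893 ≈ 5.6531e-6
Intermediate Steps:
x = -6
H(t, T) = -6
B(v) = (-474 + v)/(14 + v) (B(v) = (v - 474)/(v + 14) = (-474 + v)/(14 + v))
d = 176953 (d = 97*107 - 1*(-166574) = 10379 + 166574 = 176953)
1/(B(H(-18, 26)) + d) = 1/((-474 - 6)/(14 - 6) + 176953) = 1/(-480/8 + 176953) = 1/((⅛)*(-480) + 176953) = 1/(-60 + 176953) = 1/176893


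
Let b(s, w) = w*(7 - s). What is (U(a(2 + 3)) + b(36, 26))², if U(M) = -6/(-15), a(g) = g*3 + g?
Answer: 14197824/25 ≈ 5.6791e+5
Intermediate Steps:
a(g) = 4*g (a(g) = 3*g + g = 4*g)
U(M) = ⅖ (U(M) = -6*(-1/15) = ⅖)
(U(a(2 + 3)) + b(36, 26))² = (⅖ + 26*(7 - 1*36))² = (⅖ + 26*(7 - 36))² = (⅖ + 26*(-29))² = (⅖ - 754)² = (-3768/5)² = 14197824/25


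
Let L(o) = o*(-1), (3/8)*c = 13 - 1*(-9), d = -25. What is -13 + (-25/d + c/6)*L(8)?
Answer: -893/9 ≈ -99.222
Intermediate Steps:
c = 176/3 (c = 8*(13 - 1*(-9))/3 = 8*(13 + 9)/3 = (8/3)*22 = 176/3 ≈ 58.667)
L(o) = -o
-13 + (-25/d + c/6)*L(8) = -13 + (-25/(-25) + (176/3)/6)*(-1*8) = -13 + (-25*(-1/25) + (176/3)*(1/6))*(-8) = -13 + (1 + 88/9)*(-8) = -13 + (97/9)*(-8) = -13 - 776/9 = -893/9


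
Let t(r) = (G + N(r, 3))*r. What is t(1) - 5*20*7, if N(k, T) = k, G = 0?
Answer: -699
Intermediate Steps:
t(r) = r² (t(r) = (0 + r)*r = r*r = r²)
t(1) - 5*20*7 = 1² - 5*20*7 = 1 - 100*7 = 1 - 700 = -699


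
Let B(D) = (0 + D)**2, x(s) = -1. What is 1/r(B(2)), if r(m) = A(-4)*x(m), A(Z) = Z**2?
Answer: -1/16 ≈ -0.062500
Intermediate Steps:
B(D) = D**2
r(m) = -16 (r(m) = (-4)**2*(-1) = 16*(-1) = -16)
1/r(B(2)) = 1/(-16) = -1/16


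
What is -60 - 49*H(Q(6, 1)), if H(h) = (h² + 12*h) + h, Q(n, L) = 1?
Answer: -746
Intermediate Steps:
H(h) = h² + 13*h
-60 - 49*H(Q(6, 1)) = -60 - 49*(13 + 1) = -60 - 49*14 = -60 - 686 = -746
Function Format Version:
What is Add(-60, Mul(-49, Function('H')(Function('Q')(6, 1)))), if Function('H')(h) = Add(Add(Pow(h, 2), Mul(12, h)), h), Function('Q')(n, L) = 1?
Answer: -746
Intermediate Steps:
Function('H')(h) = Add(Pow(h, 2), Mul(13, h))
Add(-60, Mul(-49, Function('H')(Function('Q')(6, 1)))) = Add(-60, Mul(-49, Mul(1, Add(13, 1)))) = Add(-60, Mul(-49, Mul(1, 14))) = Add(-60, Mul(-49, 14)) = Add(-60, -686) = -746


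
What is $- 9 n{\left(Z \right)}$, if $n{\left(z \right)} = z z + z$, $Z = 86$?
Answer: $-67338$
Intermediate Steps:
$n{\left(z \right)} = z + z^{2}$ ($n{\left(z \right)} = z^{2} + z = z + z^{2}$)
$- 9 n{\left(Z \right)} = - 9 \cdot 86 \left(1 + 86\right) = - 9 \cdot 86 \cdot 87 = \left(-9\right) 7482 = -67338$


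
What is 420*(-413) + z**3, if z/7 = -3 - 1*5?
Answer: -349076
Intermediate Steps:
z = -56 (z = 7*(-3 - 1*5) = 7*(-3 - 5) = 7*(-8) = -56)
420*(-413) + z**3 = 420*(-413) + (-56)**3 = -173460 - 175616 = -349076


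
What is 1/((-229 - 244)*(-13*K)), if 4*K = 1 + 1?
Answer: 2/6149 ≈ 0.00032526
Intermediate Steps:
K = ½ (K = (1 + 1)/4 = (¼)*2 = ½ ≈ 0.50000)
1/((-229 - 244)*(-13*K)) = 1/((-229 - 244)*(-13*½)) = 1/(-473*(-13/2)) = 1/(6149/2) = 2/6149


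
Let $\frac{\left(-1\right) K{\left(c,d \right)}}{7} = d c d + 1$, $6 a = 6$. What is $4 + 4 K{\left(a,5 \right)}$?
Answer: $-724$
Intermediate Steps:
$a = 1$ ($a = \frac{1}{6} \cdot 6 = 1$)
$K{\left(c,d \right)} = -7 - 7 c d^{2}$ ($K{\left(c,d \right)} = - 7 \left(d c d + 1\right) = - 7 \left(c d d + 1\right) = - 7 \left(c d^{2} + 1\right) = - 7 \left(1 + c d^{2}\right) = -7 - 7 c d^{2}$)
$4 + 4 K{\left(a,5 \right)} = 4 + 4 \left(-7 - 7 \cdot 5^{2}\right) = 4 + 4 \left(-7 - 7 \cdot 25\right) = 4 + 4 \left(-7 - 175\right) = 4 + 4 \left(-182\right) = 4 - 728 = -724$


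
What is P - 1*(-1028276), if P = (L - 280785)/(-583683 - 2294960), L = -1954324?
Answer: 2960041744577/2878643 ≈ 1.0283e+6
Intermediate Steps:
P = 2235109/2878643 (P = (-1954324 - 280785)/(-583683 - 2294960) = -2235109/(-2878643) = -2235109*(-1/2878643) = 2235109/2878643 ≈ 0.77645)
P - 1*(-1028276) = 2235109/2878643 - 1*(-1028276) = 2235109/2878643 + 1028276 = 2960041744577/2878643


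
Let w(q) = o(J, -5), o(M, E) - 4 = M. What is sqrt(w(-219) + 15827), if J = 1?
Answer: 2*sqrt(3958) ≈ 125.83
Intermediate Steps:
o(M, E) = 4 + M
w(q) = 5 (w(q) = 4 + 1 = 5)
sqrt(w(-219) + 15827) = sqrt(5 + 15827) = sqrt(15832) = 2*sqrt(3958)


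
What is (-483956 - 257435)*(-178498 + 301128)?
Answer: -90916778330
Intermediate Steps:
(-483956 - 257435)*(-178498 + 301128) = -741391*122630 = -90916778330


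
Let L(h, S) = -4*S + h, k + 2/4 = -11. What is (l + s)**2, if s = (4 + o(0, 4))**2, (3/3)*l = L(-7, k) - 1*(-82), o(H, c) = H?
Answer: 18769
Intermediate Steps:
k = -23/2 (k = -1/2 - 11 = -23/2 ≈ -11.500)
L(h, S) = h - 4*S
l = 121 (l = (-7 - 4*(-23/2)) - 1*(-82) = (-7 + 46) + 82 = 39 + 82 = 121)
s = 16 (s = (4 + 0)**2 = 4**2 = 16)
(l + s)**2 = (121 + 16)**2 = 137**2 = 18769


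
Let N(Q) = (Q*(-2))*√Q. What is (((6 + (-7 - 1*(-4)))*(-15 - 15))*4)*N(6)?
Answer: 4320*√6 ≈ 10582.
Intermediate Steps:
N(Q) = -2*Q^(3/2) (N(Q) = (-2*Q)*√Q = -2*Q^(3/2))
(((6 + (-7 - 1*(-4)))*(-15 - 15))*4)*N(6) = (((6 + (-7 - 1*(-4)))*(-15 - 15))*4)*(-12*√6) = (((6 + (-7 + 4))*(-30))*4)*(-12*√6) = (((6 - 3)*(-30))*4)*(-12*√6) = ((3*(-30))*4)*(-12*√6) = (-90*4)*(-12*√6) = -(-4320)*√6 = 4320*√6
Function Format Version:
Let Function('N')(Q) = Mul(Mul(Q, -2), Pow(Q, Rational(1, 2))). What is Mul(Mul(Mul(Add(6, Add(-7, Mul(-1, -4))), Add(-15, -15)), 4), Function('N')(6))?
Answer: Mul(4320, Pow(6, Rational(1, 2))) ≈ 10582.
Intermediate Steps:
Function('N')(Q) = Mul(-2, Pow(Q, Rational(3, 2))) (Function('N')(Q) = Mul(Mul(-2, Q), Pow(Q, Rational(1, 2))) = Mul(-2, Pow(Q, Rational(3, 2))))
Mul(Mul(Mul(Add(6, Add(-7, Mul(-1, -4))), Add(-15, -15)), 4), Function('N')(6)) = Mul(Mul(Mul(Add(6, Add(-7, Mul(-1, -4))), Add(-15, -15)), 4), Mul(-2, Pow(6, Rational(3, 2)))) = Mul(Mul(Mul(Add(6, Add(-7, 4)), -30), 4), Mul(-2, Mul(6, Pow(6, Rational(1, 2))))) = Mul(Mul(Mul(Add(6, -3), -30), 4), Mul(-12, Pow(6, Rational(1, 2)))) = Mul(Mul(Mul(3, -30), 4), Mul(-12, Pow(6, Rational(1, 2)))) = Mul(Mul(-90, 4), Mul(-12, Pow(6, Rational(1, 2)))) = Mul(-360, Mul(-12, Pow(6, Rational(1, 2)))) = Mul(4320, Pow(6, Rational(1, 2)))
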